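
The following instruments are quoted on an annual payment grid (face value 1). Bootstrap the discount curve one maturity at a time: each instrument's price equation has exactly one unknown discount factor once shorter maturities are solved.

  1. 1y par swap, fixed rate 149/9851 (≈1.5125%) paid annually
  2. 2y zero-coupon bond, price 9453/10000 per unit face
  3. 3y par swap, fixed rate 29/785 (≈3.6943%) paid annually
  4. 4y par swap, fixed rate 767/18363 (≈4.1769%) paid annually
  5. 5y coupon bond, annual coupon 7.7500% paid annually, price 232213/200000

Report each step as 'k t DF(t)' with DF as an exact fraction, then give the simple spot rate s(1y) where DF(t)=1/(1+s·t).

1 1 9851/10000
2 2 9453/10000
3 3 2239/2500
4 4 4233/5000
5 5 4067/5000
s(1y) = (1/(9851/10000) − 1)/(1) = 149/9851 ≈ 1.5125%

step 1 [1y] swap r/1=149/9851: DF=(1 − 149/9851·(0))/(1+149/9851) = 9851/10000 ≈ 0.985100
step 2 [2y] zero: DF = P = 9453/10000 ≈ 0.945300
step 3 [3y] swap r/1=29/785: DF=(1 − 29/785·(0.985100+0.945300))/(1+29/785) = 2239/2500 ≈ 0.895600
step 4 [4y] swap r/1=767/18363: DF=(1 − 767/18363·(0.985100+0.945300+0.895600))/(1+767/18363) = 4233/5000 ≈ 0.846600
step 5 [5y] bond c/1=31/400: DF=(232213/200000 − 31/400·(0.985100+0.945300+0.895600+0.846600))/(1+31/400) = 4067/5000 ≈ 0.813400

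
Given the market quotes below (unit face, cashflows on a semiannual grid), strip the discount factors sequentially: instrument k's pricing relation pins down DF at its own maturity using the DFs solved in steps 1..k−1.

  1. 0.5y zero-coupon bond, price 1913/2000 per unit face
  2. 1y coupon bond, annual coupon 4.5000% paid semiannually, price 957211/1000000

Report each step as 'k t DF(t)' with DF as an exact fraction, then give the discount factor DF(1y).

1 1/2 1913/2000
2 1 9151/10000
DF(1y) = 9151/10000 ≈ 0.915100

step 1 [0.5y] zero: DF = P = 1913/2000 ≈ 0.956500
step 2 [1y] bond c/2=9/400: DF=(957211/1000000 − 9/400·(0.956500))/(1+9/400) = 9151/10000 ≈ 0.915100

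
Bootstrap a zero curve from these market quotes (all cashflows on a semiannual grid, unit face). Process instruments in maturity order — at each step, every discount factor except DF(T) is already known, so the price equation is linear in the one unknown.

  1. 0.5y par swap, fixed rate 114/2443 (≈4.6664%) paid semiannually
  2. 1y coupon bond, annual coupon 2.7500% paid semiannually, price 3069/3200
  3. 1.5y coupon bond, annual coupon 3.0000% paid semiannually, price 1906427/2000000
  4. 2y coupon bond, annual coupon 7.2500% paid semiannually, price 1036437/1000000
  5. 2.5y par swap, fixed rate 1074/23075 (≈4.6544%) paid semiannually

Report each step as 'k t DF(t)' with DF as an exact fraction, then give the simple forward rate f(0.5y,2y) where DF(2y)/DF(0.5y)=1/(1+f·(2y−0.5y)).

1 1/2 2443/2500
2 1 583/625
3 3/2 9109/10000
4 2 1803/2000
5 5/2 4463/5000
f(0.5y,2y) = ((2443/2500)/(1803/2000) − 1)/(3/2) = 1514/27045 ≈ 5.5981%

step 1 [0.5y] swap r/2=57/2443: DF=(1 − 57/2443·(0))/(1+57/2443) = 2443/2500 ≈ 0.977200
step 2 [1y] bond c/2=11/800: DF=(3069/3200 − 11/800·(0.977200))/(1+11/800) = 583/625 ≈ 0.932800
step 3 [1.5y] bond c/2=3/200: DF=(1906427/2000000 − 3/200·(0.977200+0.932800))/(1+3/200) = 9109/10000 ≈ 0.910900
step 4 [2y] bond c/2=29/800: DF=(1036437/1000000 − 29/800·(0.977200+0.932800+0.910900))/(1+29/800) = 1803/2000 ≈ 0.901500
step 5 [2.5y] swap r/2=537/23075: DF=(1 − 537/23075·(0.977200+0.932800+0.910900+0.901500))/(1+537/23075) = 4463/5000 ≈ 0.892600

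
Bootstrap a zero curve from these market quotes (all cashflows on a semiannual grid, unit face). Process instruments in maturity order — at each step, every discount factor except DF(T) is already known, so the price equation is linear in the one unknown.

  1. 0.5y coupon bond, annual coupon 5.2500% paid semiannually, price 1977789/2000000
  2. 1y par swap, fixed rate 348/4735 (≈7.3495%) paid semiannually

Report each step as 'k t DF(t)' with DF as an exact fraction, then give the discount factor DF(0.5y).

step 1 [0.5y] bond c/2=21/800: DF=(1977789/2000000 − 21/800·(0))/(1+21/800) = 2409/2500 ≈ 0.963600
step 2 [1y] swap r/2=174/4735: DF=(1 − 174/4735·(0.963600))/(1+174/4735) = 1163/1250 ≈ 0.930400

1 1/2 2409/2500
2 1 1163/1250
DF(0.5y) = 2409/2500 ≈ 0.963600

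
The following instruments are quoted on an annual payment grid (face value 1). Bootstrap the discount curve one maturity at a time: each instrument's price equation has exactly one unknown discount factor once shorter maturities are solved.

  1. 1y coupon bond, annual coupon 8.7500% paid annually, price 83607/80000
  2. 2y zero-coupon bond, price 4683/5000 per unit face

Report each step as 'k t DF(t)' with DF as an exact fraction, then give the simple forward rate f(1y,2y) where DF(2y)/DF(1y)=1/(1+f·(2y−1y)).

1 1 961/1000
2 2 4683/5000
f(1y,2y) = ((961/1000)/(4683/5000) − 1)/(1) = 122/4683 ≈ 2.6052%

step 1 [1y] bond c/1=7/80: DF=(83607/80000 − 7/80·(0))/(1+7/80) = 961/1000 ≈ 0.961000
step 2 [2y] zero: DF = P = 4683/5000 ≈ 0.936600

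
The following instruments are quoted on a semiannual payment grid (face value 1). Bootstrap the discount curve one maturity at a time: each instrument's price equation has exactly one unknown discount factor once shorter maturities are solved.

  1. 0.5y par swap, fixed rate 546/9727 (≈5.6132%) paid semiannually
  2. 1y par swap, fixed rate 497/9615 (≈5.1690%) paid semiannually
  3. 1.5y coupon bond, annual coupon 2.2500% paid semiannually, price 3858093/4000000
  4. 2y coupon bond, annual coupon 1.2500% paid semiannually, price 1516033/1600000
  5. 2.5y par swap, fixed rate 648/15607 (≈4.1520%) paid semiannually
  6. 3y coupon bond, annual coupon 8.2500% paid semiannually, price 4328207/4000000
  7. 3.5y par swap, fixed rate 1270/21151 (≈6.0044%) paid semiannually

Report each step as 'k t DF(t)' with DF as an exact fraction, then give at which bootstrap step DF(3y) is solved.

step 1 [0.5y] swap r/2=273/9727: DF=(1 − 273/9727·(0))/(1+273/9727) = 9727/10000 ≈ 0.972700
step 2 [1y] swap r/2=497/19230: DF=(1 − 497/19230·(0.972700))/(1+497/19230) = 9503/10000 ≈ 0.950300
step 3 [1.5y] bond c/2=9/800: DF=(3858093/4000000 − 9/800·(0.972700+0.950300))/(1+9/800) = 2331/2500 ≈ 0.932400
step 4 [2y] bond c/2=1/160: DF=(1516033/1600000 − 1/160·(0.972700+0.950300+0.932400))/(1+1/160) = 9239/10000 ≈ 0.923900
step 5 [2.5y] swap r/2=324/15607: DF=(1 − 324/15607·(0.972700+0.950300+0.932400+0.923900))/(1+324/15607) = 2257/2500 ≈ 0.902800
step 6 [3y] bond c/2=33/800: DF=(4328207/4000000 − 33/800·(0.972700+0.950300+0.932400+0.923900+0.902800))/(1+33/800) = 8537/10000 ≈ 0.853700
step 7 [3.5y] swap r/2=635/21151: DF=(1 − 635/21151·(0.972700+0.950300+0.932400+0.923900+0.902800+0.853700))/(1+635/21151) = 1619/2000 ≈ 0.809500

1 1/2 9727/10000
2 1 9503/10000
3 3/2 2331/2500
4 2 9239/10000
5 5/2 2257/2500
6 3 8537/10000
7 7/2 1619/2000
DF(3y) is solved at step 6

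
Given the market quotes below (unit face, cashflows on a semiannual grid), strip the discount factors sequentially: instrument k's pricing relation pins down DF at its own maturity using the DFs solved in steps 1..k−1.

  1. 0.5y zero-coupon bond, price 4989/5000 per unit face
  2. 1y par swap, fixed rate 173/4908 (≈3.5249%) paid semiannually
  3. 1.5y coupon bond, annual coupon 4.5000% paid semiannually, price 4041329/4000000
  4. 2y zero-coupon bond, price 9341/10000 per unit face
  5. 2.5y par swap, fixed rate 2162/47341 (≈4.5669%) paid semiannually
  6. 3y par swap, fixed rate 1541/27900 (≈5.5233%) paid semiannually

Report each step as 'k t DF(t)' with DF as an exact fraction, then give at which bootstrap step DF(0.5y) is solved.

1 1/2 4989/5000
2 1 4827/5000
3 3/2 9449/10000
4 2 9341/10000
5 5/2 8919/10000
6 3 8459/10000
DF(0.5y) is solved at step 1

step 1 [0.5y] zero: DF = P = 4989/5000 ≈ 0.997800
step 2 [1y] swap r/2=173/9816: DF=(1 − 173/9816·(0.997800))/(1+173/9816) = 4827/5000 ≈ 0.965400
step 3 [1.5y] bond c/2=9/400: DF=(4041329/4000000 − 9/400·(0.997800+0.965400))/(1+9/400) = 9449/10000 ≈ 0.944900
step 4 [2y] zero: DF = P = 9341/10000 ≈ 0.934100
step 5 [2.5y] swap r/2=1081/47341: DF=(1 − 1081/47341·(0.997800+0.965400+0.944900+0.934100))/(1+1081/47341) = 8919/10000 ≈ 0.891900
step 6 [3y] swap r/2=1541/55800: DF=(1 − 1541/55800·(0.997800+0.965400+0.944900+0.934100+0.891900))/(1+1541/55800) = 8459/10000 ≈ 0.845900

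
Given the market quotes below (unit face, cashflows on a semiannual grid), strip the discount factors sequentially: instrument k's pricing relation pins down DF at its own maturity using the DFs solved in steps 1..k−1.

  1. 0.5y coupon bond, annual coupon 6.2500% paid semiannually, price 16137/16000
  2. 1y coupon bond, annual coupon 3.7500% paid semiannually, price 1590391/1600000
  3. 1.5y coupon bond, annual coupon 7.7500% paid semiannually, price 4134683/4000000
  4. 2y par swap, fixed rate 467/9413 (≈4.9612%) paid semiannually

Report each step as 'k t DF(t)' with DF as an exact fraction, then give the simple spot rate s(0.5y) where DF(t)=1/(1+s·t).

step 1 [0.5y] bond c/2=1/32: DF=(16137/16000 − 1/32·(0))/(1+1/32) = 489/500 ≈ 0.978000
step 2 [1y] bond c/2=3/160: DF=(1590391/1600000 − 3/160·(0.978000))/(1+3/160) = 9577/10000 ≈ 0.957700
step 3 [1.5y] bond c/2=31/800: DF=(4134683/4000000 − 31/800·(0.978000+0.957700))/(1+31/800) = 9229/10000 ≈ 0.922900
step 4 [2y] swap r/2=467/18826: DF=(1 − 467/18826·(0.978000+0.957700+0.922900))/(1+467/18826) = 4533/5000 ≈ 0.906600

1 1/2 489/500
2 1 9577/10000
3 3/2 9229/10000
4 2 4533/5000
s(0.5y) = (1/(489/500) − 1)/(1/2) = 22/489 ≈ 4.4990%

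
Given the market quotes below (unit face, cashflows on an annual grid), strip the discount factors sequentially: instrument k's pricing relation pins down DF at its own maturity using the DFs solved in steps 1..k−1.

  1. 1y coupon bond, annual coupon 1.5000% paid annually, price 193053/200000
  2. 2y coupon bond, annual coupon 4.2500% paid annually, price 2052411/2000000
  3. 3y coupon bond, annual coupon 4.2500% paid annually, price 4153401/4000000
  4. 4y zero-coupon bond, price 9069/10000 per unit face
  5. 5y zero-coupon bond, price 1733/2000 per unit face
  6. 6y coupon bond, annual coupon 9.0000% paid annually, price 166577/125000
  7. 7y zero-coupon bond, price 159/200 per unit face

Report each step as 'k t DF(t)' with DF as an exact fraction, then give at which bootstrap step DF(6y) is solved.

1 1 951/1000
2 2 591/625
3 3 9187/10000
4 4 9069/10000
5 5 1733/2000
6 6 8437/10000
7 7 159/200
DF(6y) is solved at step 6

step 1 [1y] bond c/1=3/200: DF=(193053/200000 − 3/200·(0))/(1+3/200) = 951/1000 ≈ 0.951000
step 2 [2y] bond c/1=17/400: DF=(2052411/2000000 − 17/400·(0.951000))/(1+17/400) = 591/625 ≈ 0.945600
step 3 [3y] bond c/1=17/400: DF=(4153401/4000000 − 17/400·(0.951000+0.945600))/(1+17/400) = 9187/10000 ≈ 0.918700
step 4 [4y] zero: DF = P = 9069/10000 ≈ 0.906900
step 5 [5y] zero: DF = P = 1733/2000 ≈ 0.866500
step 6 [6y] bond c/1=9/100: DF=(166577/125000 − 9/100·(0.951000+0.945600+0.918700+0.906900+0.866500))/(1+9/100) = 8437/10000 ≈ 0.843700
step 7 [7y] zero: DF = P = 159/200 ≈ 0.795000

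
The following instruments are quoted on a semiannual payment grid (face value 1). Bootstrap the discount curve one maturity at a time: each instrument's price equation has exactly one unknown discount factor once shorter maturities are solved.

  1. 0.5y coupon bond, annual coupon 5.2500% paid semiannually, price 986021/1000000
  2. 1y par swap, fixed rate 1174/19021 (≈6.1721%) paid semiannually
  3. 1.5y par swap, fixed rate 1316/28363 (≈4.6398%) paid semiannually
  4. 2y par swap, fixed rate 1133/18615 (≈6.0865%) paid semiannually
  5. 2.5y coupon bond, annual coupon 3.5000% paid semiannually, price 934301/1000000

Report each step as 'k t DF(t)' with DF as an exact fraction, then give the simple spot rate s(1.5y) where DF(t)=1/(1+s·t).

step 1 [0.5y] bond c/2=21/800: DF=(986021/1000000 − 21/800·(0))/(1+21/800) = 1201/1250 ≈ 0.960800
step 2 [1y] swap r/2=587/19021: DF=(1 − 587/19021·(0.960800))/(1+587/19021) = 9413/10000 ≈ 0.941300
step 3 [1.5y] swap r/2=658/28363: DF=(1 − 658/28363·(0.960800+0.941300))/(1+658/28363) = 4671/5000 ≈ 0.934200
step 4 [2y] swap r/2=1133/37230: DF=(1 − 1133/37230·(0.960800+0.941300+0.934200))/(1+1133/37230) = 8867/10000 ≈ 0.886700
step 5 [2.5y] bond c/2=7/400: DF=(934301/1000000 − 7/400·(0.960800+0.941300+0.934200+0.886700))/(1+7/400) = 4271/5000 ≈ 0.854200

1 1/2 1201/1250
2 1 9413/10000
3 3/2 4671/5000
4 2 8867/10000
5 5/2 4271/5000
s(1.5y) = (1/(4671/5000) − 1)/(3/2) = 658/14013 ≈ 4.6956%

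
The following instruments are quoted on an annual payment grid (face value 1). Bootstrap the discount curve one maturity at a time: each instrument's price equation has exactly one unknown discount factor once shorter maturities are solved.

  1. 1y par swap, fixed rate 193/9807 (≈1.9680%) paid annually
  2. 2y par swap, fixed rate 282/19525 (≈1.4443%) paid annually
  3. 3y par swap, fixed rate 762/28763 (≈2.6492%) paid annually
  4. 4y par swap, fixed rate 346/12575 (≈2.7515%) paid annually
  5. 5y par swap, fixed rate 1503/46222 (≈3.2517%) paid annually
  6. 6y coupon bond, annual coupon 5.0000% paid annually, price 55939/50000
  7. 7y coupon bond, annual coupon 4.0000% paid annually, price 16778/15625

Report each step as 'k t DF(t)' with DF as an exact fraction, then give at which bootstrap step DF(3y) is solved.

step 1 [1y] swap r/1=193/9807: DF=(1 − 193/9807·(0))/(1+193/9807) = 9807/10000 ≈ 0.980700
step 2 [2y] swap r/1=282/19525: DF=(1 − 282/19525·(0.980700))/(1+282/19525) = 4859/5000 ≈ 0.971800
step 3 [3y] swap r/1=762/28763: DF=(1 − 762/28763·(0.980700+0.971800))/(1+762/28763) = 4619/5000 ≈ 0.923800
step 4 [4y] swap r/1=346/12575: DF=(1 − 346/12575·(0.980700+0.971800+0.923800))/(1+346/12575) = 4481/5000 ≈ 0.896200
step 5 [5y] swap r/1=1503/46222: DF=(1 − 1503/46222·(0.980700+0.971800+0.923800+0.896200))/(1+1503/46222) = 8497/10000 ≈ 0.849700
step 6 [6y] bond c/1=1/20: DF=(55939/50000 − 1/20·(0.980700+0.971800+0.923800+0.896200+0.849700))/(1+1/20) = 4227/5000 ≈ 0.845400
step 7 [7y] bond c/1=1/25: DF=(16778/15625 − 1/25·(0.980700+0.971800+0.923800+0.896200+0.849700+0.845400))/(1+1/25) = 4111/5000 ≈ 0.822200

1 1 9807/10000
2 2 4859/5000
3 3 4619/5000
4 4 4481/5000
5 5 8497/10000
6 6 4227/5000
7 7 4111/5000
DF(3y) is solved at step 3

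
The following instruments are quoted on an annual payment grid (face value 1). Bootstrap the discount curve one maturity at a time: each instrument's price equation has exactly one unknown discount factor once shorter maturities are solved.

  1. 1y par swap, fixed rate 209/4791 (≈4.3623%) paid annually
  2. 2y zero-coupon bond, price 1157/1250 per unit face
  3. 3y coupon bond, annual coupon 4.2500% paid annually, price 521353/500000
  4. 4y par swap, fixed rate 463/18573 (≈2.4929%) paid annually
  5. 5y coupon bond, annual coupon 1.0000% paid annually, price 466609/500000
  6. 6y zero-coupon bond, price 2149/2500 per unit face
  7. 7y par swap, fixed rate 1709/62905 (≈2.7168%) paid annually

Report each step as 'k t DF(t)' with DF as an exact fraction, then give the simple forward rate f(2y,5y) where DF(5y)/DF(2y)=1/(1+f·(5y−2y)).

step 1 [1y] swap r/1=209/4791: DF=(1 − 209/4791·(0))/(1+209/4791) = 4791/5000 ≈ 0.958200
step 2 [2y] zero: DF = P = 1157/1250 ≈ 0.925600
step 3 [3y] bond c/1=17/400: DF=(521353/500000 − 17/400·(0.958200+0.925600))/(1+17/400) = 4617/5000 ≈ 0.923400
step 4 [4y] swap r/1=463/18573: DF=(1 − 463/18573·(0.958200+0.925600+0.923400))/(1+463/18573) = 4537/5000 ≈ 0.907400
step 5 [5y] bond c/1=1/100: DF=(466609/500000 − 1/100·(0.958200+0.925600+0.923400+0.907400))/(1+1/100) = 1109/1250 ≈ 0.887200
step 6 [6y] zero: DF = P = 2149/2500 ≈ 0.859600
step 7 [7y] swap r/1=1709/62905: DF=(1 − 1709/62905·(0.958200+0.925600+0.923400+0.907400+0.887200+0.859600))/(1+1709/62905) = 8291/10000 ≈ 0.829100

1 1 4791/5000
2 2 1157/1250
3 3 4617/5000
4 4 4537/5000
5 5 1109/1250
6 6 2149/2500
7 7 8291/10000
f(2y,5y) = ((1157/1250)/(1109/1250) − 1)/(3) = 16/1109 ≈ 1.4427%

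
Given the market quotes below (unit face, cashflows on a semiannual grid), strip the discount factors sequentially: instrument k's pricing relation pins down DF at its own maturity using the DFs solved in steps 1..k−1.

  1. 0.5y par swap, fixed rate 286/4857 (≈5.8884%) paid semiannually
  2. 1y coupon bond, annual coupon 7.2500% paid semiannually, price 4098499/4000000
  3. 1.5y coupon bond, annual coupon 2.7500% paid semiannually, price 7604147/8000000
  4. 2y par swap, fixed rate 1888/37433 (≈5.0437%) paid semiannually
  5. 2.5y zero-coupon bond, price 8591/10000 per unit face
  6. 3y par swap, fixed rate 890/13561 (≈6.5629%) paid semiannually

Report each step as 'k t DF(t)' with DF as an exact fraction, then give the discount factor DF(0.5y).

step 1 [0.5y] swap r/2=143/4857: DF=(1 − 143/4857·(0))/(1+143/4857) = 4857/5000 ≈ 0.971400
step 2 [1y] bond c/2=29/800: DF=(4098499/4000000 − 29/800·(0.971400))/(1+29/800) = 2387/2500 ≈ 0.954800
step 3 [1.5y] bond c/2=11/800: DF=(7604147/8000000 − 11/800·(0.971400+0.954800))/(1+11/800) = 1823/2000 ≈ 0.911500
step 4 [2y] swap r/2=944/37433: DF=(1 − 944/37433·(0.971400+0.954800+0.911500))/(1+944/37433) = 566/625 ≈ 0.905600
step 5 [2.5y] zero: DF = P = 8591/10000 ≈ 0.859100
step 6 [3y] swap r/2=445/13561: DF=(1 − 445/13561·(0.971400+0.954800+0.911500+0.905600+0.859100))/(1+445/13561) = 411/500 ≈ 0.822000

1 1/2 4857/5000
2 1 2387/2500
3 3/2 1823/2000
4 2 566/625
5 5/2 8591/10000
6 3 411/500
DF(0.5y) = 4857/5000 ≈ 0.971400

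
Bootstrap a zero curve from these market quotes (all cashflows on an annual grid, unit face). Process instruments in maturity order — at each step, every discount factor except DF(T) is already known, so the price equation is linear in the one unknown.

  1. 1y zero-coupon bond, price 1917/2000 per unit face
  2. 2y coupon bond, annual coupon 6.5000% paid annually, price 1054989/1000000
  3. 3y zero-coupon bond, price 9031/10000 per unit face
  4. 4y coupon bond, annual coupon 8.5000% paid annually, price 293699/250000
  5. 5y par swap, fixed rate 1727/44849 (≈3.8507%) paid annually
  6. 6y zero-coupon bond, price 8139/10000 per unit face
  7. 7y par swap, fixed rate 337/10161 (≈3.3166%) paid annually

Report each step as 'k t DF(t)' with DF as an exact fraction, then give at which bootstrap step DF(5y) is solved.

1 1 1917/2000
2 2 9321/10000
3 3 9031/10000
4 4 8639/10000
5 5 8273/10000
6 6 8139/10000
7 7 3989/5000
DF(5y) is solved at step 5

step 1 [1y] zero: DF = P = 1917/2000 ≈ 0.958500
step 2 [2y] bond c/1=13/200: DF=(1054989/1000000 − 13/200·(0.958500))/(1+13/200) = 9321/10000 ≈ 0.932100
step 3 [3y] zero: DF = P = 9031/10000 ≈ 0.903100
step 4 [4y] bond c/1=17/200: DF=(293699/250000 − 17/200·(0.958500+0.932100+0.903100))/(1+17/200) = 8639/10000 ≈ 0.863900
step 5 [5y] swap r/1=1727/44849: DF=(1 − 1727/44849·(0.958500+0.932100+0.903100+0.863900))/(1+1727/44849) = 8273/10000 ≈ 0.827300
step 6 [6y] zero: DF = P = 8139/10000 ≈ 0.813900
step 7 [7y] swap r/1=337/10161: DF=(1 − 337/10161·(0.958500+0.932100+0.903100+0.863900+0.827300+0.813900))/(1+337/10161) = 3989/5000 ≈ 0.797800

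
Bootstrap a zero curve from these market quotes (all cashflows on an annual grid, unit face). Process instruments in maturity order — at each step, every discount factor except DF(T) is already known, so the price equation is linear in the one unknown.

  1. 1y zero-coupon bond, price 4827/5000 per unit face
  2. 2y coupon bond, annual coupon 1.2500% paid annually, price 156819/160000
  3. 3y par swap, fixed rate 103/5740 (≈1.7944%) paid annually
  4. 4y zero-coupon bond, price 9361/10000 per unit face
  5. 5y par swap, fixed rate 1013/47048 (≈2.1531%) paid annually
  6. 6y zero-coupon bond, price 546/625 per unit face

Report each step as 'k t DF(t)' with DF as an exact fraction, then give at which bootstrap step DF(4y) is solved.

1 1 4827/5000
2 2 9561/10000
3 3 1897/2000
4 4 9361/10000
5 5 8987/10000
6 6 546/625
DF(4y) is solved at step 4

step 1 [1y] zero: DF = P = 4827/5000 ≈ 0.965400
step 2 [2y] bond c/1=1/80: DF=(156819/160000 − 1/80·(0.965400))/(1+1/80) = 9561/10000 ≈ 0.956100
step 3 [3y] swap r/1=103/5740: DF=(1 − 103/5740·(0.965400+0.956100))/(1+103/5740) = 1897/2000 ≈ 0.948500
step 4 [4y] zero: DF = P = 9361/10000 ≈ 0.936100
step 5 [5y] swap r/1=1013/47048: DF=(1 − 1013/47048·(0.965400+0.956100+0.948500+0.936100))/(1+1013/47048) = 8987/10000 ≈ 0.898700
step 6 [6y] zero: DF = P = 546/625 ≈ 0.873600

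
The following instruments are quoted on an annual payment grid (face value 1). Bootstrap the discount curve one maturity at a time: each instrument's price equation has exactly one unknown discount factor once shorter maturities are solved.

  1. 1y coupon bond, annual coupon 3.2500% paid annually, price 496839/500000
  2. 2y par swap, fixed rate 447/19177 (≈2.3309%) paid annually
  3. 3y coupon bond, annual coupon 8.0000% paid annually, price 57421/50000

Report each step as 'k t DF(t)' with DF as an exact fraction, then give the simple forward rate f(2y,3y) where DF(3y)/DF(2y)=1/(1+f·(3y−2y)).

step 1 [1y] bond c/1=13/400: DF=(496839/500000 − 13/400·(0))/(1+13/400) = 1203/1250 ≈ 0.962400
step 2 [2y] swap r/1=447/19177: DF=(1 − 447/19177·(0.962400))/(1+447/19177) = 9553/10000 ≈ 0.955300
step 3 [3y] bond c/1=2/25: DF=(57421/50000 − 2/25·(0.962400+0.955300))/(1+2/25) = 9213/10000 ≈ 0.921300

1 1 1203/1250
2 2 9553/10000
3 3 9213/10000
f(2y,3y) = ((9553/10000)/(9213/10000) − 1)/(1) = 340/9213 ≈ 3.6904%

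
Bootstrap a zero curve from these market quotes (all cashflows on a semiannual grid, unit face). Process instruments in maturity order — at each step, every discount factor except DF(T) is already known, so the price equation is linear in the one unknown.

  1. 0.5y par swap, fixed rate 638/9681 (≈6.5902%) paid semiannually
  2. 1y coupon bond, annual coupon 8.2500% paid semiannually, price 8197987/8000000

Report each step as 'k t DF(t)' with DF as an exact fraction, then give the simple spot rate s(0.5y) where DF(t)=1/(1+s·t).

1 1/2 9681/10000
2 1 4729/5000
s(0.5y) = (1/(9681/10000) − 1)/(1/2) = 638/9681 ≈ 6.5902%

step 1 [0.5y] swap r/2=319/9681: DF=(1 − 319/9681·(0))/(1+319/9681) = 9681/10000 ≈ 0.968100
step 2 [1y] bond c/2=33/800: DF=(8197987/8000000 − 33/800·(0.968100))/(1+33/800) = 4729/5000 ≈ 0.945800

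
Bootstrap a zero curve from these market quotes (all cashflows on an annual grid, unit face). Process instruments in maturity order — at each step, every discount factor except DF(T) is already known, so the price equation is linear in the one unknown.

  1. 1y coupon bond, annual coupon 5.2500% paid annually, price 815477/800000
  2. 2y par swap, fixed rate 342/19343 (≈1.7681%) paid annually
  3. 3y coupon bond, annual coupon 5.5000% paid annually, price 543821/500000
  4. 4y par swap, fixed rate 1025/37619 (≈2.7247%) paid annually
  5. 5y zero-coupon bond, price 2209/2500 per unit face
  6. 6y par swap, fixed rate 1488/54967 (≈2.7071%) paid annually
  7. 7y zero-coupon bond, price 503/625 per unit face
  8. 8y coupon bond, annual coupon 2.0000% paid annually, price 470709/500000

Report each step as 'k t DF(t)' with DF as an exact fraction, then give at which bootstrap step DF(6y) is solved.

step 1 [1y] bond c/1=21/400: DF=(815477/800000 − 21/400·(0))/(1+21/400) = 1937/2000 ≈ 0.968500
step 2 [2y] swap r/1=342/19343: DF=(1 − 342/19343·(0.968500))/(1+342/19343) = 4829/5000 ≈ 0.965800
step 3 [3y] bond c/1=11/200: DF=(543821/500000 − 11/200·(0.968500+0.965800))/(1+11/200) = 9301/10000 ≈ 0.930100
step 4 [4y] swap r/1=1025/37619: DF=(1 − 1025/37619·(0.968500+0.965800+0.930100))/(1+1025/37619) = 359/400 ≈ 0.897500
step 5 [5y] zero: DF = P = 2209/2500 ≈ 0.883600
step 6 [6y] swap r/1=1488/54967: DF=(1 − 1488/54967·(0.968500+0.965800+0.930100+0.897500+0.883600))/(1+1488/54967) = 532/625 ≈ 0.851200
step 7 [7y] zero: DF = P = 503/625 ≈ 0.804800
step 8 [8y] bond c/1=1/50: DF=(470709/500000 − 1/50·(0.968500+0.965800+0.930100+0.897500+0.883600+0.851200+0.804800))/(1+1/50) = 3997/5000 ≈ 0.799400

1 1 1937/2000
2 2 4829/5000
3 3 9301/10000
4 4 359/400
5 5 2209/2500
6 6 532/625
7 7 503/625
8 8 3997/5000
DF(6y) is solved at step 6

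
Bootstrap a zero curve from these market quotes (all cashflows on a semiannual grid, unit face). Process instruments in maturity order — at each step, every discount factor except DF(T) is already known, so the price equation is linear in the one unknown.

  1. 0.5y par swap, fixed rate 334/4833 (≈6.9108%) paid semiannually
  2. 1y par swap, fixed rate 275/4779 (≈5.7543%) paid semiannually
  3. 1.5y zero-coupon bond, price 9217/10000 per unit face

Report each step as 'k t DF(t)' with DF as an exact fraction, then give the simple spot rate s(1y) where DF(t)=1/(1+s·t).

step 1 [0.5y] swap r/2=167/4833: DF=(1 − 167/4833·(0))/(1+167/4833) = 4833/5000 ≈ 0.966600
step 2 [1y] swap r/2=275/9558: DF=(1 − 275/9558·(0.966600))/(1+275/9558) = 189/200 ≈ 0.945000
step 3 [1.5y] zero: DF = P = 9217/10000 ≈ 0.921700

1 1/2 4833/5000
2 1 189/200
3 3/2 9217/10000
s(1y) = (1/(189/200) − 1)/(1) = 11/189 ≈ 5.8201%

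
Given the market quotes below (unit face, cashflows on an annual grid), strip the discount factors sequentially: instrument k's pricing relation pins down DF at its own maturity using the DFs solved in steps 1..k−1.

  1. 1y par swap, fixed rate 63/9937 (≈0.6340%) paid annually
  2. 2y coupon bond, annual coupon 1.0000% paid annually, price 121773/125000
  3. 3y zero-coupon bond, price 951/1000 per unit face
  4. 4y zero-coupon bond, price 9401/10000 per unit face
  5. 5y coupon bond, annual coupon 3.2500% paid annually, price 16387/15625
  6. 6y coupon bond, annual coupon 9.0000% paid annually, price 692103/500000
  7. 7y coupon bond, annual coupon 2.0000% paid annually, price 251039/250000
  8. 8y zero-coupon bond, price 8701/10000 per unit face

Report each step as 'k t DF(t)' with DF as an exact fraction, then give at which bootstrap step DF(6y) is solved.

1 1 9937/10000
2 2 9547/10000
3 3 951/1000
4 4 9401/10000
5 5 8949/10000
6 6 879/1000
7 7 1093/1250
8 8 8701/10000
DF(6y) is solved at step 6

step 1 [1y] swap r/1=63/9937: DF=(1 − 63/9937·(0))/(1+63/9937) = 9937/10000 ≈ 0.993700
step 2 [2y] bond c/1=1/100: DF=(121773/125000 − 1/100·(0.993700))/(1+1/100) = 9547/10000 ≈ 0.954700
step 3 [3y] zero: DF = P = 951/1000 ≈ 0.951000
step 4 [4y] zero: DF = P = 9401/10000 ≈ 0.940100
step 5 [5y] bond c/1=13/400: DF=(16387/15625 − 13/400·(0.993700+0.954700+0.951000+0.940100))/(1+13/400) = 8949/10000 ≈ 0.894900
step 6 [6y] bond c/1=9/100: DF=(692103/500000 − 9/100·(0.993700+0.954700+0.951000+0.940100+0.894900))/(1+9/100) = 879/1000 ≈ 0.879000
step 7 [7y] bond c/1=1/50: DF=(251039/250000 − 1/50·(0.993700+0.954700+0.951000+0.940100+0.894900+0.879000))/(1+1/50) = 1093/1250 ≈ 0.874400
step 8 [8y] zero: DF = P = 8701/10000 ≈ 0.870100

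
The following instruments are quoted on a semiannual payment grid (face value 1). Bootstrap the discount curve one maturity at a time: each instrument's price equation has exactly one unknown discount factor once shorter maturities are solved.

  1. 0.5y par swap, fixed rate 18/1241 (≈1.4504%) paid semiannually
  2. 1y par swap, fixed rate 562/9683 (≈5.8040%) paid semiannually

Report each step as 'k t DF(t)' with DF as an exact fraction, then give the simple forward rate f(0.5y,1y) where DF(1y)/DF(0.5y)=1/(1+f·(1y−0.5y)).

step 1 [0.5y] swap r/2=9/1241: DF=(1 − 9/1241·(0))/(1+9/1241) = 1241/1250 ≈ 0.992800
step 2 [1y] swap r/2=281/9683: DF=(1 − 281/9683·(0.992800))/(1+281/9683) = 4719/5000 ≈ 0.943800

1 1/2 1241/1250
2 1 4719/5000
f(0.5y,1y) = ((1241/1250)/(4719/5000) − 1)/(1/2) = 490/4719 ≈ 10.3836%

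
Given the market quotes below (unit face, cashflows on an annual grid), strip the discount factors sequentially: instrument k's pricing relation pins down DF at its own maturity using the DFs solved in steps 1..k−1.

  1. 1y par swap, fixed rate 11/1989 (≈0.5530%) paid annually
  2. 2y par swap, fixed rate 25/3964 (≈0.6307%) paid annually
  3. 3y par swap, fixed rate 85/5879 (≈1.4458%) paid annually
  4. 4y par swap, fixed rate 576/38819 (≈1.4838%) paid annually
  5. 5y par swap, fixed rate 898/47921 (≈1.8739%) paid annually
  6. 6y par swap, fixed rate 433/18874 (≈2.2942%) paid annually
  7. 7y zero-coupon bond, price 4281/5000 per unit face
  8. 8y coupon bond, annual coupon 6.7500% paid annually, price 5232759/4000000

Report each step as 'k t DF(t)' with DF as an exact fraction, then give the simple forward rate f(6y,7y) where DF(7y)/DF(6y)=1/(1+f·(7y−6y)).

1 1 1989/2000
2 2 79/80
3 3 383/400
4 4 589/625
5 5 4551/5000
6 6 8701/10000
7 7 4281/5000
8 8 8133/10000
f(6y,7y) = ((8701/10000)/(4281/5000) − 1)/(1) = 139/8562 ≈ 1.6235%

step 1 [1y] swap r/1=11/1989: DF=(1 − 11/1989·(0))/(1+11/1989) = 1989/2000 ≈ 0.994500
step 2 [2y] swap r/1=25/3964: DF=(1 − 25/3964·(0.994500))/(1+25/3964) = 79/80 ≈ 0.987500
step 3 [3y] swap r/1=85/5879: DF=(1 − 85/5879·(0.994500+0.987500))/(1+85/5879) = 383/400 ≈ 0.957500
step 4 [4y] swap r/1=576/38819: DF=(1 − 576/38819·(0.994500+0.987500+0.957500))/(1+576/38819) = 589/625 ≈ 0.942400
step 5 [5y] swap r/1=898/47921: DF=(1 − 898/47921·(0.994500+0.987500+0.957500+0.942400))/(1+898/47921) = 4551/5000 ≈ 0.910200
step 6 [6y] swap r/1=433/18874: DF=(1 − 433/18874·(0.994500+0.987500+0.957500+0.942400+0.910200))/(1+433/18874) = 8701/10000 ≈ 0.870100
step 7 [7y] zero: DF = P = 4281/5000 ≈ 0.856200
step 8 [8y] bond c/1=27/400: DF=(5232759/4000000 − 27/400·(0.994500+0.987500+0.957500+0.942400+0.910200+0.870100+0.856200))/(1+27/400) = 8133/10000 ≈ 0.813300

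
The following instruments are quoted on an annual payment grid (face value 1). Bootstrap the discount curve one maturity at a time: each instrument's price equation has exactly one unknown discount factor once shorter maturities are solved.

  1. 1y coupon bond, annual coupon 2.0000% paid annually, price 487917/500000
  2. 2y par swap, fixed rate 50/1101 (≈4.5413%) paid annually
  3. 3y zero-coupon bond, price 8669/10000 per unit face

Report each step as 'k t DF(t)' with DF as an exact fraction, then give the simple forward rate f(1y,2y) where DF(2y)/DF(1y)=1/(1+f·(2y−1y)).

step 1 [1y] bond c/1=1/50: DF=(487917/500000 − 1/50·(0))/(1+1/50) = 9567/10000 ≈ 0.956700
step 2 [2y] swap r/1=50/1101: DF=(1 − 50/1101·(0.956700))/(1+50/1101) = 183/200 ≈ 0.915000
step 3 [3y] zero: DF = P = 8669/10000 ≈ 0.866900

1 1 9567/10000
2 2 183/200
3 3 8669/10000
f(1y,2y) = ((9567/10000)/(183/200) − 1)/(1) = 139/3050 ≈ 4.5574%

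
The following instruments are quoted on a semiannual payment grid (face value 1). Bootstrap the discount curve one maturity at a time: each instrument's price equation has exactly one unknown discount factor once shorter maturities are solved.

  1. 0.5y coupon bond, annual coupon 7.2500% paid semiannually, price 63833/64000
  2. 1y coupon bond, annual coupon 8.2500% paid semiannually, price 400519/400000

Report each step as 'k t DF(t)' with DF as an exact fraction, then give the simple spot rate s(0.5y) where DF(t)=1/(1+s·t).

step 1 [0.5y] bond c/2=29/800: DF=(63833/64000 − 29/800·(0))/(1+29/800) = 77/80 ≈ 0.962500
step 2 [1y] bond c/2=33/800: DF=(400519/400000 − 33/800·(0.962500))/(1+33/800) = 1847/2000 ≈ 0.923500

1 1/2 77/80
2 1 1847/2000
s(0.5y) = (1/(77/80) − 1)/(1/2) = 6/77 ≈ 7.7922%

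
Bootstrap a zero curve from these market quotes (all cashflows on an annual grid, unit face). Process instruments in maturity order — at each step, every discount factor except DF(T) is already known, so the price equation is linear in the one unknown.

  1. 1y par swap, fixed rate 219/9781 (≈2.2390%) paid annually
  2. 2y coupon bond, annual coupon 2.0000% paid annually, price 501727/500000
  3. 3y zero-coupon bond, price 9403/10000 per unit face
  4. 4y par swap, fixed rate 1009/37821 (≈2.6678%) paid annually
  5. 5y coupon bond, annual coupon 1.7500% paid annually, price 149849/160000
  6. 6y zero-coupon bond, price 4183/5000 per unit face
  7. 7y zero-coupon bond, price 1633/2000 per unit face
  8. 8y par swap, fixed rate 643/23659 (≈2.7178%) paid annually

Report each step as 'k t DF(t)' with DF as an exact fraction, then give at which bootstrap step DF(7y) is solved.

step 1 [1y] swap r/1=219/9781: DF=(1 − 219/9781·(0))/(1+219/9781) = 9781/10000 ≈ 0.978100
step 2 [2y] bond c/1=1/50: DF=(501727/500000 − 1/50·(0.978100))/(1+1/50) = 4823/5000 ≈ 0.964600
step 3 [3y] zero: DF = P = 9403/10000 ≈ 0.940300
step 4 [4y] swap r/1=1009/37821: DF=(1 − 1009/37821·(0.978100+0.964600+0.940300))/(1+1009/37821) = 8991/10000 ≈ 0.899100
step 5 [5y] bond c/1=7/400: DF=(149849/160000 − 7/400·(0.978100+0.964600+0.940300+0.899100))/(1+7/400) = 4277/5000 ≈ 0.855400
step 6 [6y] zero: DF = P = 4183/5000 ≈ 0.836600
step 7 [7y] zero: DF = P = 1633/2000 ≈ 0.816500
step 8 [8y] swap r/1=643/23659: DF=(1 − 643/23659·(0.978100+0.964600+0.940300+0.899100+0.855400+0.836600+0.816500))/(1+643/23659) = 8071/10000 ≈ 0.807100

1 1 9781/10000
2 2 4823/5000
3 3 9403/10000
4 4 8991/10000
5 5 4277/5000
6 6 4183/5000
7 7 1633/2000
8 8 8071/10000
DF(7y) is solved at step 7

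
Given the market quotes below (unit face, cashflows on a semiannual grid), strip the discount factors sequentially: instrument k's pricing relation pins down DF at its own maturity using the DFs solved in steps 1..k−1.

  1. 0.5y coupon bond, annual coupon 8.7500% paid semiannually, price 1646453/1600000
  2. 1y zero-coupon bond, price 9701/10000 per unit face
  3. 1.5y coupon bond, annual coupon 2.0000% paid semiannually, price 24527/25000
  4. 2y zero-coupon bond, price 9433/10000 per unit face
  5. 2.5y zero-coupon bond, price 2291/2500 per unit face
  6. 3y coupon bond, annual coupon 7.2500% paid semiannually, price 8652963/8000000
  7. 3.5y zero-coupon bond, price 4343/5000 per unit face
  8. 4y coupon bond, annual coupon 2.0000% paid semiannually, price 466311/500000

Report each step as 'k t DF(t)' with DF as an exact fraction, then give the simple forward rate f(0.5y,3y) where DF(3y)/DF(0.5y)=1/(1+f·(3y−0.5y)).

1 1/2 9859/10000
2 1 9701/10000
3 3/2 119/125
4 2 9433/10000
5 5/2 2291/2500
6 3 877/1000
7 7/2 4343/5000
8 4 8589/10000
f(0.5y,3y) = ((9859/10000)/(877/1000) − 1)/(5/2) = 1089/21925 ≈ 4.9669%

step 1 [0.5y] bond c/2=7/160: DF=(1646453/1600000 − 7/160·(0))/(1+7/160) = 9859/10000 ≈ 0.985900
step 2 [1y] zero: DF = P = 9701/10000 ≈ 0.970100
step 3 [1.5y] bond c/2=1/100: DF=(24527/25000 − 1/100·(0.985900+0.970100))/(1+1/100) = 119/125 ≈ 0.952000
step 4 [2y] zero: DF = P = 9433/10000 ≈ 0.943300
step 5 [2.5y] zero: DF = P = 2291/2500 ≈ 0.916400
step 6 [3y] bond c/2=29/800: DF=(8652963/8000000 − 29/800·(0.985900+0.970100+0.952000+0.943300+0.916400))/(1+29/800) = 877/1000 ≈ 0.877000
step 7 [3.5y] zero: DF = P = 4343/5000 ≈ 0.868600
step 8 [4y] bond c/2=1/100: DF=(466311/500000 − 1/100·(0.985900+0.970100+0.952000+0.943300+0.916400+0.877000+0.868600))/(1+1/100) = 8589/10000 ≈ 0.858900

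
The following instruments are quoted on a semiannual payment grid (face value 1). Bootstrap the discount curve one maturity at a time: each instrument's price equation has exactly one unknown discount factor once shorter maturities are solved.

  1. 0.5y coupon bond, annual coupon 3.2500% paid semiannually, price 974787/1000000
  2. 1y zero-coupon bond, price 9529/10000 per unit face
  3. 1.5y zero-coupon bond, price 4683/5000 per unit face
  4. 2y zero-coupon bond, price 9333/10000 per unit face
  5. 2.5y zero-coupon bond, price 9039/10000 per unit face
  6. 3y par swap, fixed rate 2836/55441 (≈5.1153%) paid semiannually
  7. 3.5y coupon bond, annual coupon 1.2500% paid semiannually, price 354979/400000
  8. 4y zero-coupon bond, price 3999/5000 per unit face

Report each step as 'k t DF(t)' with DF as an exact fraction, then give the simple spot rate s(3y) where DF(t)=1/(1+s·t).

1 1/2 1199/1250
2 1 9529/10000
3 3/2 4683/5000
4 2 9333/10000
5 5/2 9039/10000
6 3 4291/5000
7 7/2 339/400
8 4 3999/5000
s(3y) = (1/(4291/5000) − 1)/(3) = 709/12873 ≈ 5.5077%

step 1 [0.5y] bond c/2=13/800: DF=(974787/1000000 − 13/800·(0))/(1+13/800) = 1199/1250 ≈ 0.959200
step 2 [1y] zero: DF = P = 9529/10000 ≈ 0.952900
step 3 [1.5y] zero: DF = P = 4683/5000 ≈ 0.936600
step 4 [2y] zero: DF = P = 9333/10000 ≈ 0.933300
step 5 [2.5y] zero: DF = P = 9039/10000 ≈ 0.903900
step 6 [3y] swap r/2=1418/55441: DF=(1 − 1418/55441·(0.959200+0.952900+0.936600+0.933300+0.903900))/(1+1418/55441) = 4291/5000 ≈ 0.858200
step 7 [3.5y] bond c/2=1/160: DF=(354979/400000 − 1/160·(0.959200+0.952900+0.936600+0.933300+0.903900+0.858200))/(1+1/160) = 339/400 ≈ 0.847500
step 8 [4y] zero: DF = P = 3999/5000 ≈ 0.799800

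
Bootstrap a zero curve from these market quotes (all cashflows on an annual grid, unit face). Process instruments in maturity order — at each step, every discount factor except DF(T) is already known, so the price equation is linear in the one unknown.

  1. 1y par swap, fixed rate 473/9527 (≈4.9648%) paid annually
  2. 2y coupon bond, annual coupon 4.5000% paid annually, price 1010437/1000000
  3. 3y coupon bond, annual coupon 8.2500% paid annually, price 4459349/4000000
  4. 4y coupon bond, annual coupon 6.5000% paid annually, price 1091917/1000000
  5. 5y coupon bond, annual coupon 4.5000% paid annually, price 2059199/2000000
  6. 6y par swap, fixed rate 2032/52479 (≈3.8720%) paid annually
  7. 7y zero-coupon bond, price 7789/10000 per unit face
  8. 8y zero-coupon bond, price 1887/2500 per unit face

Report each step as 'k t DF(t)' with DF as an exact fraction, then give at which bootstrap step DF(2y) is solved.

step 1 [1y] swap r/1=473/9527: DF=(1 − 473/9527·(0))/(1+473/9527) = 9527/10000 ≈ 0.952700
step 2 [2y] bond c/1=9/200: DF=(1010437/1000000 − 9/200·(0.952700))/(1+9/200) = 9259/10000 ≈ 0.925900
step 3 [3y] bond c/1=33/400: DF=(4459349/4000000 − 33/400·(0.952700+0.925900))/(1+33/400) = 8867/10000 ≈ 0.886700
step 4 [4y] bond c/1=13/200: DF=(1091917/1000000 − 13/200·(0.952700+0.925900+0.886700))/(1+13/200) = 1713/2000 ≈ 0.856500
step 5 [5y] bond c/1=9/200: DF=(2059199/2000000 − 9/200·(0.952700+0.925900+0.886700+0.856500))/(1+9/200) = 8293/10000 ≈ 0.829300
step 6 [6y] swap r/1=2032/52479: DF=(1 − 2032/52479·(0.952700+0.925900+0.886700+0.856500+0.829300))/(1+2032/52479) = 498/625 ≈ 0.796800
step 7 [7y] zero: DF = P = 7789/10000 ≈ 0.778900
step 8 [8y] zero: DF = P = 1887/2500 ≈ 0.754800

1 1 9527/10000
2 2 9259/10000
3 3 8867/10000
4 4 1713/2000
5 5 8293/10000
6 6 498/625
7 7 7789/10000
8 8 1887/2500
DF(2y) is solved at step 2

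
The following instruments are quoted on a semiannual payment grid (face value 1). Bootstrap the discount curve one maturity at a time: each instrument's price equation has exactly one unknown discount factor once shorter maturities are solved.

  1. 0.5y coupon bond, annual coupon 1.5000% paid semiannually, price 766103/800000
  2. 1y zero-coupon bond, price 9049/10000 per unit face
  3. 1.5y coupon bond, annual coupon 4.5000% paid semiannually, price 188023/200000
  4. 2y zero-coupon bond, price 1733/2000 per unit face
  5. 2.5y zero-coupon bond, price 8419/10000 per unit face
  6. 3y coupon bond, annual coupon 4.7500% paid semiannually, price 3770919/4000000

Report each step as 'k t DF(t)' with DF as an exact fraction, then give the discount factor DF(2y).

1 1/2 1901/2000
2 1 9049/10000
3 3/2 4393/5000
4 2 1733/2000
5 5/2 8419/10000
6 3 4089/5000
DF(2y) = 1733/2000 ≈ 0.866500

step 1 [0.5y] bond c/2=3/400: DF=(766103/800000 − 3/400·(0))/(1+3/400) = 1901/2000 ≈ 0.950500
step 2 [1y] zero: DF = P = 9049/10000 ≈ 0.904900
step 3 [1.5y] bond c/2=9/400: DF=(188023/200000 − 9/400·(0.950500+0.904900))/(1+9/400) = 4393/5000 ≈ 0.878600
step 4 [2y] zero: DF = P = 1733/2000 ≈ 0.866500
step 5 [2.5y] zero: DF = P = 8419/10000 ≈ 0.841900
step 6 [3y] bond c/2=19/800: DF=(3770919/4000000 − 19/800·(0.950500+0.904900+0.878600+0.866500+0.841900))/(1+19/800) = 4089/5000 ≈ 0.817800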